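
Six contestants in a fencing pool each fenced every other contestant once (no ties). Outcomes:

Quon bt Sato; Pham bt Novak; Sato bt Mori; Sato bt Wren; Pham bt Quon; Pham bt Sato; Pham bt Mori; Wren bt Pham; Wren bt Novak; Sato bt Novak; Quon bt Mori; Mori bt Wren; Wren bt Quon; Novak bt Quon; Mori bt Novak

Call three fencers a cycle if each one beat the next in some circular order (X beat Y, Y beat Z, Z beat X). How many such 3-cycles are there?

6

Win totals: Quon 2, Novak 1, Wren 3, Pham 4, Mori 2, Sato 3.
A fencer with w wins dominates both others in C(w,2) triples; summing gives 1 + 0 + 3 + 6 + 1 + 3 = 14 transitive triples.
Total triples C(6,3) = 20, so cyclic triples = 20 − 14 = 6.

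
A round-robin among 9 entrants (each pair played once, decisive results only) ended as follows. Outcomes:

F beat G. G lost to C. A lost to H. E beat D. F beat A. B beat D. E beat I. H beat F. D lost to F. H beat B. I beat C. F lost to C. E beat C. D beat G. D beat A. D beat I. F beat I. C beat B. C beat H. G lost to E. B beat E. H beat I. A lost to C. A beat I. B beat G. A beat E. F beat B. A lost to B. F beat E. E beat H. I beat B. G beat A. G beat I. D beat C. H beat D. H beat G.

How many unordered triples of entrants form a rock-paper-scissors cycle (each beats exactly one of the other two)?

19

Win totals: A 2, B 4, C 5, D 4, E 5, F 6, G 2, H 6, I 2.
An entrant with w wins dominates both others in C(w,2) triples; summing gives 1 + 6 + 10 + 6 + 10 + 15 + 1 + 15 + 1 = 65 transitive triples.
Total triples C(9,3) = 84, so cyclic triples = 84 − 65 = 19.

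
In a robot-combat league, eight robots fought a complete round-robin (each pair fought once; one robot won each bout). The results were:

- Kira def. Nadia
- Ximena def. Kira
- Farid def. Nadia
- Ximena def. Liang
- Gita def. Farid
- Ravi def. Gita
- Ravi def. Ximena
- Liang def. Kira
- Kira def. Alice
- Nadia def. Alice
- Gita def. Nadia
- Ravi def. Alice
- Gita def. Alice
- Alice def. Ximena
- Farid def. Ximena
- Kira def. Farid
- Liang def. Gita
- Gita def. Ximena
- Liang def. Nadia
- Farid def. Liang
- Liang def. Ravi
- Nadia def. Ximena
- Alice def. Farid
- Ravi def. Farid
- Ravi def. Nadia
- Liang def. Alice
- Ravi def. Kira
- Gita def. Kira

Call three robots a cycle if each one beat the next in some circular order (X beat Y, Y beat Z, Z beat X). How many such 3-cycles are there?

12

Win totals: Gita 5, Liang 5, Ximena 2, Farid 3, Kira 3, Nadia 2, Ravi 6, Alice 2.
A robot with w wins dominates both others in C(w,2) triples; summing gives 10 + 10 + 1 + 3 + 3 + 1 + 15 + 1 = 44 transitive triples.
Total triples C(8,3) = 56, so cyclic triples = 56 − 44 = 12.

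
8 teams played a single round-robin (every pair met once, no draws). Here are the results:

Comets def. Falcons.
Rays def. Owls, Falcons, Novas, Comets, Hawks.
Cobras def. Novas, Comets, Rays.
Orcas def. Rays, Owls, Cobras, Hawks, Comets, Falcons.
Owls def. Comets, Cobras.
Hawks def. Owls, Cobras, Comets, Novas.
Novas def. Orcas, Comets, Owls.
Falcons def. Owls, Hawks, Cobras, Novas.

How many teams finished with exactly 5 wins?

Win totals: Comets 1, Falcons 4, Owls 2, Orcas 6, Rays 5, Novas 3, Cobras 3, Hawks 4.
Exactly 5: Rays — 1 team.

1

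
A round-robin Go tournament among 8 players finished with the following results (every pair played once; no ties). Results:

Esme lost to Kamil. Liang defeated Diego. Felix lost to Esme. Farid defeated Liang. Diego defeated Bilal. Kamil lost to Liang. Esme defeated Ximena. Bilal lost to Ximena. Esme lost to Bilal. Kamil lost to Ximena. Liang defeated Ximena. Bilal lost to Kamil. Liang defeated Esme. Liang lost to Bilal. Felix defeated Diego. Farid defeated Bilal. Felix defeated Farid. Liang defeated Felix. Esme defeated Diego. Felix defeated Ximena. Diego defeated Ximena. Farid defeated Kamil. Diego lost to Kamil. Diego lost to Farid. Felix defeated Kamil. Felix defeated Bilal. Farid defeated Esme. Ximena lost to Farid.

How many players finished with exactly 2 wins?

Win totals: Diego 2, Liang 5, Bilal 2, Felix 5, Esme 3, Kamil 3, Ximena 2, Farid 6.
Exactly 2: Diego, Bilal, Ximena — 3 players.

3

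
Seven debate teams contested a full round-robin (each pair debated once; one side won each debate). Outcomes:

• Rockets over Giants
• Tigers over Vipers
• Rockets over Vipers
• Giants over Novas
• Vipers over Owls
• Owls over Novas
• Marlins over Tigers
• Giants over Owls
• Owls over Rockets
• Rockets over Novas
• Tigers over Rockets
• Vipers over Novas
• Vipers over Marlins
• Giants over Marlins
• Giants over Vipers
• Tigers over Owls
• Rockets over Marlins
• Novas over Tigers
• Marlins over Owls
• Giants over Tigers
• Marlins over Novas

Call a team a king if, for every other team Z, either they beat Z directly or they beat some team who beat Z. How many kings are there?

4

Novas cannot reach Marlins, Giants in two steps.
Tigers reaches everyone (king).
Vipers cannot reach Giants in two steps.
Owls reaches everyone (king).
Marlins cannot reach Giants in two steps.
Rockets reaches everyone (king).
Giants reaches everyone (king).
Kings: Tigers, Owls, Rockets, Giants — 4.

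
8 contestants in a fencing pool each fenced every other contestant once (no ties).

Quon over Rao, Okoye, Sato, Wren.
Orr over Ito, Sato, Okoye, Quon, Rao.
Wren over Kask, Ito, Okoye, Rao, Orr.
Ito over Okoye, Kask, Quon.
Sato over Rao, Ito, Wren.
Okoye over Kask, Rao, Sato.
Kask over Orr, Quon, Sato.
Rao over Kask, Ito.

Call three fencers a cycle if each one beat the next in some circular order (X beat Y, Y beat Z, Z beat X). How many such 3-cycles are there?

17

Win totals: Kask 3, Sato 3, Wren 5, Orr 5, Rao 2, Ito 3, Okoye 3, Quon 4.
A fencer with w wins dominates both others in C(w,2) triples; summing gives 3 + 3 + 10 + 10 + 1 + 3 + 3 + 6 = 39 transitive triples.
Total triples C(8,3) = 56, so cyclic triples = 56 − 39 = 17.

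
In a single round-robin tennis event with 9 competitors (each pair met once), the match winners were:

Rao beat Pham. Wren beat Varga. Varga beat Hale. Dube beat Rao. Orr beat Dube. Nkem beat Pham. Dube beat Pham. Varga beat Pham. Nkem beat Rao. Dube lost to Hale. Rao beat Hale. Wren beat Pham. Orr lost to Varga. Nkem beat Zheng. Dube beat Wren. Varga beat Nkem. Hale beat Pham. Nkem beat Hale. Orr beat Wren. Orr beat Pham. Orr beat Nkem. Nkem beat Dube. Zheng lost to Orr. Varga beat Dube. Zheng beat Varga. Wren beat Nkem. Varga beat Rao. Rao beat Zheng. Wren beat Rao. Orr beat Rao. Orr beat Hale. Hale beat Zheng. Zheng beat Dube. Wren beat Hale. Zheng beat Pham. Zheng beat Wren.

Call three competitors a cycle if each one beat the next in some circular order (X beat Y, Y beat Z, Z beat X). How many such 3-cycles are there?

Win totals: Wren 5, Hale 3, Nkem 5, Zheng 4, Varga 6, Pham 0, Rao 3, Dube 3, Orr 7.
A competitor with w wins dominates both others in C(w,2) triples; summing gives 10 + 3 + 10 + 6 + 15 + 0 + 3 + 3 + 21 = 71 transitive triples.
Total triples C(9,3) = 84, so cyclic triples = 84 − 71 = 13.

13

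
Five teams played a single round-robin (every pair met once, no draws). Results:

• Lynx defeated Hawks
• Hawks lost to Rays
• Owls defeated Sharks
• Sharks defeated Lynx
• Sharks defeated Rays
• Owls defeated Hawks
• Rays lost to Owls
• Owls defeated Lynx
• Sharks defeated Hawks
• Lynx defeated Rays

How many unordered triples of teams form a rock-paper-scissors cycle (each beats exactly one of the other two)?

0

Win totals: Sharks 3, Owls 4, Lynx 2, Rays 1, Hawks 0.
A team with w wins dominates both others in C(w,2) triples; summing gives 3 + 6 + 1 + 0 + 0 = 10 transitive triples.
Total triples C(5,3) = 10, so cyclic triples = 10 − 10 = 0.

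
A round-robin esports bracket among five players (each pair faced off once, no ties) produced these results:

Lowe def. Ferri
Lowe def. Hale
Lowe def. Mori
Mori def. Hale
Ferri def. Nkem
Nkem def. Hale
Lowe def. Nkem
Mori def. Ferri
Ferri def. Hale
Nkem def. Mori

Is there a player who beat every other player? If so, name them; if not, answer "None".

Lowe

Lowe has 4 wins out of 4 opponents — a perfect record.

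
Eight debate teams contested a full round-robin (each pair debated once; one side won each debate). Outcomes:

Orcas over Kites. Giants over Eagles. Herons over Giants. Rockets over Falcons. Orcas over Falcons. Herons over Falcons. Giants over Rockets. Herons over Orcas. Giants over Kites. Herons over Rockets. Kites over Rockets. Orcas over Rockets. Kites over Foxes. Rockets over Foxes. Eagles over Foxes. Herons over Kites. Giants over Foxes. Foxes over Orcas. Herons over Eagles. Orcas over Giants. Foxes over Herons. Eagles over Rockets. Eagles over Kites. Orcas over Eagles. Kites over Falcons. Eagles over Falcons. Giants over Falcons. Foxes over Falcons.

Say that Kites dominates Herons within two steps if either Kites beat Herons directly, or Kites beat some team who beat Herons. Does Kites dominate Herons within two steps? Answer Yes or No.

Kites did not beat Herons directly.
Kites beat Falcons, Rockets, Foxes. Of those, Foxes beat Herons.

Yes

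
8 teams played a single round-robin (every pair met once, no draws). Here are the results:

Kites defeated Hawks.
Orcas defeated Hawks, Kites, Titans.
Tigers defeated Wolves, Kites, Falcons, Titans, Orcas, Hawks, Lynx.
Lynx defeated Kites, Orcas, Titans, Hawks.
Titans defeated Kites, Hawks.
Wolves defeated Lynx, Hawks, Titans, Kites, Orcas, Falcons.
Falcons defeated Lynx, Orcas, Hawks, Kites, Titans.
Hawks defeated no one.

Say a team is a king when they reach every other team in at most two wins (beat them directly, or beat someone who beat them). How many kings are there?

Orcas cannot reach Tigers, Lynx, Wolves, Falcons in two steps.
Tigers reaches everyone (king).
Hawks cannot reach Orcas, Tigers, Lynx, Wolves, Falcons, Titans, Kites in two steps.
Lynx cannot reach Tigers, Wolves, Falcons in two steps.
Wolves cannot reach Tigers in two steps.
Falcons cannot reach Tigers, Wolves in two steps.
Titans cannot reach Orcas, Tigers, Lynx, Wolves, Falcons in two steps.
Kites cannot reach Orcas, Tigers, Lynx, Wolves, Falcons, Titans in two steps.
Kings: Tigers — 1.

1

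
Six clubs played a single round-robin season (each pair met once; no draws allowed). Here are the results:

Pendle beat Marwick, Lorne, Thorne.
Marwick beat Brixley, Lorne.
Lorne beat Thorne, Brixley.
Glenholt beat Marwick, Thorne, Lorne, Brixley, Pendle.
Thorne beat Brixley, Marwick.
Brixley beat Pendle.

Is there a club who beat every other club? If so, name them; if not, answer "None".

Glenholt

Glenholt has 5 wins out of 5 opponents — a perfect record.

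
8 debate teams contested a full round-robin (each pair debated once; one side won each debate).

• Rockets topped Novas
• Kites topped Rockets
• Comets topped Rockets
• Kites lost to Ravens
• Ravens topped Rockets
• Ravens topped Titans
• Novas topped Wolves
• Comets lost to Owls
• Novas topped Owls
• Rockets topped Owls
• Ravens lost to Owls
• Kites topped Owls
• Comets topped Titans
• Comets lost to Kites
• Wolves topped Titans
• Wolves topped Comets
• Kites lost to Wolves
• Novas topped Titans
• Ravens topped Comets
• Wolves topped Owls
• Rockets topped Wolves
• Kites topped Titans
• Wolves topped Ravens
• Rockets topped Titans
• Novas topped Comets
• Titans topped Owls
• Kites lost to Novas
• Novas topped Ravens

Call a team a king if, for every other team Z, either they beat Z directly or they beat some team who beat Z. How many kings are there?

Wolves cannot reach Novas in two steps.
Novas reaches everyone (king).
Ravens reaches everyone (king).
Rockets reaches everyone (king).
Titans cannot reach Wolves, Novas, Rockets, Kites in two steps.
Comets cannot reach Ravens, Kites in two steps.
Owls cannot reach Wolves, Novas in two steps.
Kites reaches everyone (king).
Kings: Novas, Ravens, Rockets, Kites — 4.

4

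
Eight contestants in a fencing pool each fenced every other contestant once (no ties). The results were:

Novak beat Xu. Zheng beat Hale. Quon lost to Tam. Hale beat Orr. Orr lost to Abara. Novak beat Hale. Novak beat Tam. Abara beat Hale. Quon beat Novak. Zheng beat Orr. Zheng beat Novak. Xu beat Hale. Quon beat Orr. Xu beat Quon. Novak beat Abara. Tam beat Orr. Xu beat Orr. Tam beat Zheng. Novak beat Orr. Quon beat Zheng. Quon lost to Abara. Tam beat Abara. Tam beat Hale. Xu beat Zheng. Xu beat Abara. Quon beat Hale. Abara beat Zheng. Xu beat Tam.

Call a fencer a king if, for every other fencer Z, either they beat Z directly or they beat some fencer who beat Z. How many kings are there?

3

Hale cannot reach Xu, Zheng, Abara, Quon, Novak, Tam in two steps.
Orr cannot reach Hale, Xu, Zheng, Abara, Quon, Novak, Tam in two steps.
Xu reaches everyone (king).
Zheng cannot reach Quon in two steps.
Abara cannot reach Xu, Tam in two steps.
Quon reaches everyone (king).
Novak reaches everyone (king).
Tam cannot reach Xu in two steps.
Kings: Xu, Quon, Novak — 3.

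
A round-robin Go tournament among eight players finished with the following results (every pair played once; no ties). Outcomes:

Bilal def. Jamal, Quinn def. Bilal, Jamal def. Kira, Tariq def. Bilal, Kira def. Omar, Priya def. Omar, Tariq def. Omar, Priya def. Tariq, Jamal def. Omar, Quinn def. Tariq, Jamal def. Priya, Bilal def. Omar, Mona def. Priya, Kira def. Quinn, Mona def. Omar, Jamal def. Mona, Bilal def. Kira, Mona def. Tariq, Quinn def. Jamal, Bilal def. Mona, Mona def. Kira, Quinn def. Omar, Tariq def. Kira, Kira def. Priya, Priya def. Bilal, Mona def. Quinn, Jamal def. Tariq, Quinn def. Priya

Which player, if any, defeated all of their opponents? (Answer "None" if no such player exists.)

None

Highest win total is Quinn with 5 (out of 7 possible).
Quinn lost to Mona, Kira, so no player went undefeated.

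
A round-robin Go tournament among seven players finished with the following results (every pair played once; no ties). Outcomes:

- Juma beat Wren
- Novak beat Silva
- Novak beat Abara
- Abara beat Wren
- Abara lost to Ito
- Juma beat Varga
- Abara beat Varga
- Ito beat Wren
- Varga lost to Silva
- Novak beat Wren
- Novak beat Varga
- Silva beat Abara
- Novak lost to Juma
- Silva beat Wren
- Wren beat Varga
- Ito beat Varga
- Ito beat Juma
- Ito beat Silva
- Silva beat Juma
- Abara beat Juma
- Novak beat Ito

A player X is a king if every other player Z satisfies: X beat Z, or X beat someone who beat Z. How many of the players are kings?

Ito reaches everyone (king).
Wren cannot reach Ito, Abara, Novak, Juma, Silva in two steps.
Abara cannot reach Ito, Silva in two steps.
Varga cannot reach Ito, Wren, Abara, Novak, Juma, Silva in two steps.
Novak reaches everyone (king).
Juma reaches everyone (king).
Silva cannot reach Ito in two steps.
Kings: Ito, Novak, Juma — 3.

3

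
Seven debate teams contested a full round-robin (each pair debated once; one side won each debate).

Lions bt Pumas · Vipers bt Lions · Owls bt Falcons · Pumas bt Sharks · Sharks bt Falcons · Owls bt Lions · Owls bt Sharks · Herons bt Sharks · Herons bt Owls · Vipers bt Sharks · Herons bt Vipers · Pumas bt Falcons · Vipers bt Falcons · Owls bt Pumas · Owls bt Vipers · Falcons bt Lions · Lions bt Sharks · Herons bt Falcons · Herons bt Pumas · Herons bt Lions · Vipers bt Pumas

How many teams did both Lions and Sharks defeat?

Lions beat: Sharks, Pumas.
Sharks beat: Falcons.
No one was beaten by both.

0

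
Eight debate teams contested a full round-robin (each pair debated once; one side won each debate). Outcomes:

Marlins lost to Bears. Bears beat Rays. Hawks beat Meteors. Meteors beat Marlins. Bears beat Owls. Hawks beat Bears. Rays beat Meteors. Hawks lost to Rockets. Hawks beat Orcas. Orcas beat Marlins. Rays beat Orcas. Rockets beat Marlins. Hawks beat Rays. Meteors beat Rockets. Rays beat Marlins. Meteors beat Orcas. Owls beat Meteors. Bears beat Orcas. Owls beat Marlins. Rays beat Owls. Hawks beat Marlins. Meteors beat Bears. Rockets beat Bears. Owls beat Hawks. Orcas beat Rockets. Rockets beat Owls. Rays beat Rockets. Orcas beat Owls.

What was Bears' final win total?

Bears' results: beat Orcas, Rays, Marlins, Owls; lost to Hawks, Meteors, Rockets.
That is 4 wins.

4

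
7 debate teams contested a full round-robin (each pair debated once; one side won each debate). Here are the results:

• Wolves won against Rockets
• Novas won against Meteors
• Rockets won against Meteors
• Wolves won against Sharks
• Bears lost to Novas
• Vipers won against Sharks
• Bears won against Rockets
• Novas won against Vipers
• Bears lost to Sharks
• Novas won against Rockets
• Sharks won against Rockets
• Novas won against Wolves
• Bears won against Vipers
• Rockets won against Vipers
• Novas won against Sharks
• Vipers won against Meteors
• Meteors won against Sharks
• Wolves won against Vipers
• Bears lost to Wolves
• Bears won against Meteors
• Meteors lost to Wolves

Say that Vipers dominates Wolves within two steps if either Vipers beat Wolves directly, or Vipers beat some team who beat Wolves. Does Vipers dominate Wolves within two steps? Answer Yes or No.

No

Vipers did not beat Wolves directly.
Vipers beat Sharks, Meteors, but each of them lost to Wolves. No two-step path.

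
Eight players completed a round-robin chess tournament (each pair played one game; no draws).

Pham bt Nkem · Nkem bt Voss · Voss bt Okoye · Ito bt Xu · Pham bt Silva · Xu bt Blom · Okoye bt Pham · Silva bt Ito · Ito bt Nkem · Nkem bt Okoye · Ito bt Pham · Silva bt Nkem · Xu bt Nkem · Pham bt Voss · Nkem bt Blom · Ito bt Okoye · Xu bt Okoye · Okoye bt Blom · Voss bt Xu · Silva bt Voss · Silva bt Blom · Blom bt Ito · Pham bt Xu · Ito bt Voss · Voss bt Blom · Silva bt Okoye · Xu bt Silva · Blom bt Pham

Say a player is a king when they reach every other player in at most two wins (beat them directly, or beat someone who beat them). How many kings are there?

7

Voss reaches everyone (king).
Xu reaches everyone (king).
Nkem cannot reach Silva in two steps.
Okoye reaches everyone (king).
Blom reaches everyone (king).
Silva reaches everyone (king).
Ito reaches everyone (king).
Pham reaches everyone (king).
Kings: Voss, Xu, Okoye, Blom, Silva, Ito, Pham — 7.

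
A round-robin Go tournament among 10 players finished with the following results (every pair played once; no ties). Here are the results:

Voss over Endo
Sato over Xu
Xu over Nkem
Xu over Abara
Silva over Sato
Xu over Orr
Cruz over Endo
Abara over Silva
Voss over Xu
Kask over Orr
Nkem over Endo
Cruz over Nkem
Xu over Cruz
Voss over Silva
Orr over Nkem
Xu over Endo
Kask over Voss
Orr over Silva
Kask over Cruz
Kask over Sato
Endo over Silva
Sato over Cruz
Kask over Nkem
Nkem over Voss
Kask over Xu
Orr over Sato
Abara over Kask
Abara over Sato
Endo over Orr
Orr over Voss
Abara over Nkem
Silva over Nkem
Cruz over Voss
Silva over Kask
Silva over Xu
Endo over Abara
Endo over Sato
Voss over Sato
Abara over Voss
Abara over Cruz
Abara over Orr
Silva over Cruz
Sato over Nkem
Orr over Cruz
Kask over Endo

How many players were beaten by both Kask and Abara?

Kask beat: Orr, Voss, Sato, Cruz, Xu, Endo, Nkem.
Abara beat: Orr, Voss, Silva, Sato, Cruz, Kask, Nkem.
Both beat: Orr, Voss, Sato, Cruz, Nkem — 5.

5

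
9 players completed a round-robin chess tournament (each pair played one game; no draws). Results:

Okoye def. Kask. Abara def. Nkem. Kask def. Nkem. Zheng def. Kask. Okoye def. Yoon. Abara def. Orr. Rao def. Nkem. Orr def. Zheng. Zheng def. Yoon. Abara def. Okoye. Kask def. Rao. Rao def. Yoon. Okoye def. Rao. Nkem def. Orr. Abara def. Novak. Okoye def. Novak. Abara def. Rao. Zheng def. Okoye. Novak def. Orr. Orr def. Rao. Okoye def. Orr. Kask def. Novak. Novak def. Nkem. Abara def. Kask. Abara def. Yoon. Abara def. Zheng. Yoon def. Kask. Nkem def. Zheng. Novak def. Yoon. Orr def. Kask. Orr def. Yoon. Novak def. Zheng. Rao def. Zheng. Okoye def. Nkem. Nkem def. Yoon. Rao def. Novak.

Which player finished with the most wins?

Win totals: Nkem 3, Abara 8, Kask 3, Orr 4, Novak 4, Yoon 1, Zheng 3, Okoye 6, Rao 4.
Abara leads with 8 wins (next highest: 6).

Abara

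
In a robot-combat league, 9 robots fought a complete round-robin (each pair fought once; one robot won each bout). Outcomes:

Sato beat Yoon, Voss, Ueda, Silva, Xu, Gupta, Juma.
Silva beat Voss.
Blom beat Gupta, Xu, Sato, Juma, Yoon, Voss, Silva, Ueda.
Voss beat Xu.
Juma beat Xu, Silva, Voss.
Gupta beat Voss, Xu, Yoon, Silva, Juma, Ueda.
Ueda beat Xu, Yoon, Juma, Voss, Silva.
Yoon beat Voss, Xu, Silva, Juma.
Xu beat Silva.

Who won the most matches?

Win totals: Gupta 6, Voss 1, Yoon 4, Ueda 5, Silva 1, Blom 8, Xu 1, Juma 3, Sato 7.
Blom leads with 8 wins (next highest: 7).

Blom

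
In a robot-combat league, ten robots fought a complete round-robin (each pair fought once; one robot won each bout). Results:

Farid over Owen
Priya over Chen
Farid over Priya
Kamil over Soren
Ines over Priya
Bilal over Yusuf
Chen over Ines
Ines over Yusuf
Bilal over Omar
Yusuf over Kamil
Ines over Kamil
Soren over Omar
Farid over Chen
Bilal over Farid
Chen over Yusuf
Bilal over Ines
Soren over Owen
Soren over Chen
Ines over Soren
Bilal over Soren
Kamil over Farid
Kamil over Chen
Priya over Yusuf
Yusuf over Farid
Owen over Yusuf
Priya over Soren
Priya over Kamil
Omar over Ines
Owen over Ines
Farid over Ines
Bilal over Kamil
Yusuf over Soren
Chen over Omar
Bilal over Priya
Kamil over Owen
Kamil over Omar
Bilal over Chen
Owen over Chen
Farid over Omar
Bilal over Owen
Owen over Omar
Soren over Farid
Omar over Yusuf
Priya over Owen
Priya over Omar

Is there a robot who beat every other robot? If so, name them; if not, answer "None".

Bilal has 9 wins out of 9 opponents — a perfect record.

Bilal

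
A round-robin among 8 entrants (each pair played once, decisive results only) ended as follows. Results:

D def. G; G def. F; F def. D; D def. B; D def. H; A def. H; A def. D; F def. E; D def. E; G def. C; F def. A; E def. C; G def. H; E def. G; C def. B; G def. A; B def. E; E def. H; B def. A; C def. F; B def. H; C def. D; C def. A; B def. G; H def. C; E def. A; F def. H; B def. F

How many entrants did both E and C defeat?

1

E beat: A, C, G, H.
C beat: A, B, D, F.
Both beat: A — 1.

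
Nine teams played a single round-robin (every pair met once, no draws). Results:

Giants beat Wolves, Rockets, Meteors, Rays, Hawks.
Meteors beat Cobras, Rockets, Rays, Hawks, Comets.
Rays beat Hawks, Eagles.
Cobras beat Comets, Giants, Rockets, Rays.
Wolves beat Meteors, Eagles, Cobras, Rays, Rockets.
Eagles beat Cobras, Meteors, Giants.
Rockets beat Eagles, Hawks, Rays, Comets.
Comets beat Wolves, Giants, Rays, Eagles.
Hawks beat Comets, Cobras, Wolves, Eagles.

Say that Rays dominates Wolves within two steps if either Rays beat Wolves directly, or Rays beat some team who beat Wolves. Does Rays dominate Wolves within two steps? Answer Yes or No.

Rays did not beat Wolves directly.
Rays beat Eagles, Hawks. Of those, Hawks beat Wolves.

Yes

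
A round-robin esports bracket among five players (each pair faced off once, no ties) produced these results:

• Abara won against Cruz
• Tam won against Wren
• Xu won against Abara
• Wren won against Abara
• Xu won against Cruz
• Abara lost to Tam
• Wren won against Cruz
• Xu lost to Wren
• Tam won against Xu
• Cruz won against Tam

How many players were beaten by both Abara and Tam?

Abara beat: Cruz.
Tam beat: Xu, Wren, Abara.
No one was beaten by both.

0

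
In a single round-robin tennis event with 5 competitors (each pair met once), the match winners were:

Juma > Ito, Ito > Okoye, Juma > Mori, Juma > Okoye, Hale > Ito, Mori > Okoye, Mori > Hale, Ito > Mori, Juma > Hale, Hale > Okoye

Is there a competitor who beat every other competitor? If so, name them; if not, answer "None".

Juma

Juma has 4 wins out of 4 opponents — a perfect record.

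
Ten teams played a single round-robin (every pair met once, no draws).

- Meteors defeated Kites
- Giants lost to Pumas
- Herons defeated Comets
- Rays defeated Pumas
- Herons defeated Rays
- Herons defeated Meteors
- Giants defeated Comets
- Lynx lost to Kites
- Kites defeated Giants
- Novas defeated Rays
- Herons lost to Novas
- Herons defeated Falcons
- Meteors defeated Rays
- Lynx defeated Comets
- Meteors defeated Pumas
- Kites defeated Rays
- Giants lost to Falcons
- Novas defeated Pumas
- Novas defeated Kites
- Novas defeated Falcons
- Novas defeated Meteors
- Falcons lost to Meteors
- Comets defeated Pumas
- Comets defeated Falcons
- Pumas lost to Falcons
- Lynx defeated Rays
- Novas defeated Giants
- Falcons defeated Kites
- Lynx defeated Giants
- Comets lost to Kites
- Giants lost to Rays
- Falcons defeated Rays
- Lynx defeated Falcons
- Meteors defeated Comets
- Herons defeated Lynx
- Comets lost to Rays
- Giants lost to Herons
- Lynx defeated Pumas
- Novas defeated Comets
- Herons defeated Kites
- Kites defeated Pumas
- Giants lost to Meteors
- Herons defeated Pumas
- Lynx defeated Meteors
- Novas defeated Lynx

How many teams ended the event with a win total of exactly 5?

Win totals: Falcons 4, Rays 3, Comets 2, Lynx 6, Herons 8, Meteors 6, Giants 1, Novas 9, Kites 5, Pumas 1.
Exactly 5: Kites — 1 team.

1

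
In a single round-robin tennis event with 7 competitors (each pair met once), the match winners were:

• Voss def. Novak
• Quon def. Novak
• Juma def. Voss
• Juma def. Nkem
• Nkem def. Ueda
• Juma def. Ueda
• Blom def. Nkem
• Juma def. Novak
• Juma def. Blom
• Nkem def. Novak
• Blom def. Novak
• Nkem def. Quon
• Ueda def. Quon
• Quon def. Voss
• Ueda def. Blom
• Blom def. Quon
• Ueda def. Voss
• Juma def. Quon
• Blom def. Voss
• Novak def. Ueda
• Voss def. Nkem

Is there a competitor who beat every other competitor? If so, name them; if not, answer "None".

Juma has 6 wins out of 6 opponents — a perfect record.

Juma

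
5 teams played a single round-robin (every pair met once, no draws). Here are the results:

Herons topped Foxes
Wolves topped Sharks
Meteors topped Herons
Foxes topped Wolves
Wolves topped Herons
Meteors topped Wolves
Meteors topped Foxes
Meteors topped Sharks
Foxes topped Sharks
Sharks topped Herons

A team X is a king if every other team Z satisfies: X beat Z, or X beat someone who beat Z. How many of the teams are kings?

1

Foxes cannot reach Meteors in two steps.
Sharks cannot reach Meteors, Wolves in two steps.
Herons cannot reach Meteors in two steps.
Meteors reaches everyone (king).
Wolves cannot reach Meteors in two steps.
Kings: Meteors — 1.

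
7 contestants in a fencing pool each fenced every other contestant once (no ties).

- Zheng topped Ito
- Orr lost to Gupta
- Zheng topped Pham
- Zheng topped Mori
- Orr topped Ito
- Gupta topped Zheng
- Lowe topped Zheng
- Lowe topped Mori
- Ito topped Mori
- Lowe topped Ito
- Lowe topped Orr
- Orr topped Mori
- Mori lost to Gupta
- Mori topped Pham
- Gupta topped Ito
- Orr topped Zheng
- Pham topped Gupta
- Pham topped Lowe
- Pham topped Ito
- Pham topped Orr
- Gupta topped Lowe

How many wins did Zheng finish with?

3

Zheng's results: beat Pham, Ito, Mori; lost to Gupta, Orr, Lowe.
That is 3 wins.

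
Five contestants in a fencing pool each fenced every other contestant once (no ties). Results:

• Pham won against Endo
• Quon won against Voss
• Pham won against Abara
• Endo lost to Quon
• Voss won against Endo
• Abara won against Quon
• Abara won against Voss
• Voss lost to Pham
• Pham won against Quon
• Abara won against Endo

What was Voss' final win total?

Voss' results: beat Endo; lost to Quon, Pham, Abara.
That is 1 win.

1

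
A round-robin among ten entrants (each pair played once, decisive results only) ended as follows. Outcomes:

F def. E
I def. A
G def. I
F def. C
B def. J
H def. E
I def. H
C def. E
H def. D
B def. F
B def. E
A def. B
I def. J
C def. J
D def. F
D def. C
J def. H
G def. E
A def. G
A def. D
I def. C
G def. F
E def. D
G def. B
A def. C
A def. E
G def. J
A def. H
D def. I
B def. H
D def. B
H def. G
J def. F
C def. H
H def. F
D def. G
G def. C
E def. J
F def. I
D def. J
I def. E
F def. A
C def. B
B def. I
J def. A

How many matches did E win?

2

E's results: beat D, J; lost to A, B, C, F, G, H, I.
That is 2 wins.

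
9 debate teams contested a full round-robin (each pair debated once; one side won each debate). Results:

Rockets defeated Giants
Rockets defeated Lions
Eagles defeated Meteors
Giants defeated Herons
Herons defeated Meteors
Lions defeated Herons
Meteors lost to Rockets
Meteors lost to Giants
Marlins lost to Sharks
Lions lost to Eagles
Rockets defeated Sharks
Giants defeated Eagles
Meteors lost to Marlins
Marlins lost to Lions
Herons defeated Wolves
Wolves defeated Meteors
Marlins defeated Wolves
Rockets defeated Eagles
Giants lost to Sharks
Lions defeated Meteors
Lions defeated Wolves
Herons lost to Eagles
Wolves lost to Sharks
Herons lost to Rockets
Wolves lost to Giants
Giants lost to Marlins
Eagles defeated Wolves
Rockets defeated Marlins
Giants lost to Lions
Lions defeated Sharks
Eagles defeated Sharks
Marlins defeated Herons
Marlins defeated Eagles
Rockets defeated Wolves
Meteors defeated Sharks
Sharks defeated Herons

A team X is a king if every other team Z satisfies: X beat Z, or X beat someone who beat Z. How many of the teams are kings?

Marlins cannot reach Rockets in two steps.
Herons cannot reach Marlins, Eagles, Lions, Giants, Rockets in two steps.
Meteors cannot reach Eagles, Lions, Rockets in two steps.
Sharks cannot reach Lions, Rockets in two steps.
Wolves cannot reach Marlins, Herons, Eagles, Lions, Giants, Rockets in two steps.
Eagles cannot reach Rockets in two steps.
Lions cannot reach Rockets in two steps.
Giants cannot reach Marlins, Rockets in two steps.
Rockets reaches everyone (king).
Kings: Rockets — 1.

1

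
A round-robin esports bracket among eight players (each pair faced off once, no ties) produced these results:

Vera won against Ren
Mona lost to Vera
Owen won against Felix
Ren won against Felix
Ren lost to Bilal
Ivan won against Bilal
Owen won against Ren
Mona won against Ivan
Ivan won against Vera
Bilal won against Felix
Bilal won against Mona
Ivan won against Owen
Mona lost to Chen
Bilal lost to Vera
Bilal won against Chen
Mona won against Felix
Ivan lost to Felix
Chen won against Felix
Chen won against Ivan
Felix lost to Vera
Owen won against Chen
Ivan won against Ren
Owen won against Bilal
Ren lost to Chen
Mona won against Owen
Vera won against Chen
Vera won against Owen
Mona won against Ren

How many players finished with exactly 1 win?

2

Win totals: Chen 4, Felix 1, Vera 6, Mona 4, Owen 4, Bilal 4, Ren 1, Ivan 4.
Exactly 1: Felix, Ren — 2 players.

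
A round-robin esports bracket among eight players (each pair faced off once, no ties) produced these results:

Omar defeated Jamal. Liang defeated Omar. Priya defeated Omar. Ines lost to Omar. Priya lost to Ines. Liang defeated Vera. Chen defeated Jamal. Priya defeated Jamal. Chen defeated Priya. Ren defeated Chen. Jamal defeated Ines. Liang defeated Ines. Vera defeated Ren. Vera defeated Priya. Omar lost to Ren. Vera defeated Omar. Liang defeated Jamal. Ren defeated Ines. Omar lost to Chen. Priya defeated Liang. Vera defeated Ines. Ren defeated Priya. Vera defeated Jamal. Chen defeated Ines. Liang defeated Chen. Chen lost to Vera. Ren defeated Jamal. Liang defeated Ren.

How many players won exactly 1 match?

Win totals: Omar 2, Jamal 1, Liang 6, Chen 4, Ines 1, Ren 5, Priya 3, Vera 6.
Exactly 1: Jamal, Ines — 2 players.

2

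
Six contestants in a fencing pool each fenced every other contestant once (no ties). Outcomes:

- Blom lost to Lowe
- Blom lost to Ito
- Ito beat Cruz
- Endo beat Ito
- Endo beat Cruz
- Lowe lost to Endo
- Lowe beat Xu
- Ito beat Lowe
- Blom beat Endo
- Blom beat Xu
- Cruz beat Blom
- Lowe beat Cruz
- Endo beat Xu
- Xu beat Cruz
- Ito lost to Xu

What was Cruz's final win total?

Cruz's results: beat Blom; lost to Ito, Xu, Lowe, Endo.
That is 1 win.

1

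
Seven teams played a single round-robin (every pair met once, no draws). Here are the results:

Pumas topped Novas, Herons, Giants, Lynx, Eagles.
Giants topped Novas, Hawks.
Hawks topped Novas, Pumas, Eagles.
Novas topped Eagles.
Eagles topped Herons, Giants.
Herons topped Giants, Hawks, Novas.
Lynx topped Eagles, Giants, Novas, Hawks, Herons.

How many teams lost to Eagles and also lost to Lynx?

2

Eagles beat: Giants, Herons.
Lynx beat: Giants, Eagles, Hawks, Herons, Novas.
Both beat: Giants, Herons — 2.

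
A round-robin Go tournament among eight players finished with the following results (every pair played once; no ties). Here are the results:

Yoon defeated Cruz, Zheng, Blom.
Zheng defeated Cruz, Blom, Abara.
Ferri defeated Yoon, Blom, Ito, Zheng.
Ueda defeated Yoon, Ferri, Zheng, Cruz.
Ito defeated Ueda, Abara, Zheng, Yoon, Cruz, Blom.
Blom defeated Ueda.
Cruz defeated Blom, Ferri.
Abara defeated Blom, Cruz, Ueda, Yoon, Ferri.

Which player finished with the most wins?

Ito

Win totals: Yoon 3, Abara 5, Blom 1, Ito 6, Ueda 4, Cruz 2, Zheng 3, Ferri 4.
Ito leads with 6 wins (next highest: 5).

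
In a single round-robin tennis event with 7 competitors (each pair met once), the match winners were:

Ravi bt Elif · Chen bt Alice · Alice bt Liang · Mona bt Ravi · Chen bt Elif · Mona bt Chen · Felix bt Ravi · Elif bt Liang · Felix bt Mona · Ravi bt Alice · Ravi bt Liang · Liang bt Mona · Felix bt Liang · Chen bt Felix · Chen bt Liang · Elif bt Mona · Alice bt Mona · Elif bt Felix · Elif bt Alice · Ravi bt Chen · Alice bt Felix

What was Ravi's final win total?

Ravi's results: beat Elif, Alice, Liang, Chen; lost to Felix, Mona.
That is 4 wins.

4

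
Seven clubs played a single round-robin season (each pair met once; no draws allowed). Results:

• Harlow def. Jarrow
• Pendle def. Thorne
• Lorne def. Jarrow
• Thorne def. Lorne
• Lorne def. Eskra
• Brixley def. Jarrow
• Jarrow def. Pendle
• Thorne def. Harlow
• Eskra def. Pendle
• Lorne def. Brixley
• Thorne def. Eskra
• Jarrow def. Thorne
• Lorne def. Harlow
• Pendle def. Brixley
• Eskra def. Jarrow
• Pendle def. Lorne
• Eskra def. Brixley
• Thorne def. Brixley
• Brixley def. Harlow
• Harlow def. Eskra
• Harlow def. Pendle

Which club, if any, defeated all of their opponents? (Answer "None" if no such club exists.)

Highest win total is Thorne with 4 (out of 6 possible).
Thorne lost to Pendle, Jarrow, so no club went undefeated.

None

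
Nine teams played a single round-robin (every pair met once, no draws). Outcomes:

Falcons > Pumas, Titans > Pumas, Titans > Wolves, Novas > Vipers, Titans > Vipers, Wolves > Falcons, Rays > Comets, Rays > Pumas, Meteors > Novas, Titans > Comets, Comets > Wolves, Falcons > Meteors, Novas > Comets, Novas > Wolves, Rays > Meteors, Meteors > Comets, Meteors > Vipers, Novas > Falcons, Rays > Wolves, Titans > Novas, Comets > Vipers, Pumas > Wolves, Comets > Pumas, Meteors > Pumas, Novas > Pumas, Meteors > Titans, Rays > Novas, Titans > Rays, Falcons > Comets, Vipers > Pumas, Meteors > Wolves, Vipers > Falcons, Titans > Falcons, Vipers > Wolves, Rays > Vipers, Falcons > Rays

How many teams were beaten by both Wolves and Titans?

Wolves beat: Falcons.
Titans beat: Comets, Rays, Novas, Falcons, Vipers, Wolves, Pumas.
Both beat: Falcons — 1.

1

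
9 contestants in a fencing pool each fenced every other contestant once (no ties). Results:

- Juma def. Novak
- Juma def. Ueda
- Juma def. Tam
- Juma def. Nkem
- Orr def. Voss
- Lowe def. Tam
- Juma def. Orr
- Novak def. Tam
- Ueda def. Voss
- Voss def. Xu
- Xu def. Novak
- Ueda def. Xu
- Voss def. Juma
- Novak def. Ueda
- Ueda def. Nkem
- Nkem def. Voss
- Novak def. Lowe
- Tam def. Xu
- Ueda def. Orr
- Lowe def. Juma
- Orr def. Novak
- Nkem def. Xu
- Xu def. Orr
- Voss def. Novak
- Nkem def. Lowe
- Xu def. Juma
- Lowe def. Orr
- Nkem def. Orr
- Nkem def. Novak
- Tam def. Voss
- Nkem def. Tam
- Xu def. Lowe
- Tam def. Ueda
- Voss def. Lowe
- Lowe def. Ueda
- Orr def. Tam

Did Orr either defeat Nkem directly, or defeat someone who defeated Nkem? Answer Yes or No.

Orr did not beat Nkem directly.
Orr beat Voss, Novak, Tam, but each of them lost to Nkem. No two-step path.

No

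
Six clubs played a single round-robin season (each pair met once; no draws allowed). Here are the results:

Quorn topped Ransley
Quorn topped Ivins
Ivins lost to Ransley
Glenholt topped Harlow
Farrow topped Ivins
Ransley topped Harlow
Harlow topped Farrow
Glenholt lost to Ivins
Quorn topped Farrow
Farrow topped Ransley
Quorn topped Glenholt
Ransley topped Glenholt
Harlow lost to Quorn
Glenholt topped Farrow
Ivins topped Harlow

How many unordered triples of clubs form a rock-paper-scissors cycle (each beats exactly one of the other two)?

Win totals: Harlow 1, Farrow 2, Ransley 3, Ivins 2, Glenholt 2, Quorn 5.
A club with w wins dominates both others in C(w,2) triples; summing gives 0 + 1 + 3 + 1 + 1 + 10 = 16 transitive triples.
Total triples C(6,3) = 20, so cyclic triples = 20 − 16 = 4.

4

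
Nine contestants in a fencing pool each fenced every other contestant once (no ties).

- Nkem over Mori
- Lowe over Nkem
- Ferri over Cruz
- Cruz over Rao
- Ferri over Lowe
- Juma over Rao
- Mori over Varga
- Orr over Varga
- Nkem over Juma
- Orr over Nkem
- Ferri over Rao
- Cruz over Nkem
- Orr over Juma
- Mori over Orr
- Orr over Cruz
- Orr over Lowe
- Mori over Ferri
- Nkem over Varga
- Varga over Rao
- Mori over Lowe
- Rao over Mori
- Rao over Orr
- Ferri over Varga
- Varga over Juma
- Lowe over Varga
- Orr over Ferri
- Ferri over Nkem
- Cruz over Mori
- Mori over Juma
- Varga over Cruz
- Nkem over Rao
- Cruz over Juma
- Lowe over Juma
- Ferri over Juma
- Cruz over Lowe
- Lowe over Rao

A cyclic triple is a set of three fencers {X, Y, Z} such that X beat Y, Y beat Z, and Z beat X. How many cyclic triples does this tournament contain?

Win totals: Cruz 5, Ferri 6, Varga 3, Mori 5, Nkem 4, Lowe 4, Juma 1, Rao 2, Orr 6.
A fencer with w wins dominates both others in C(w,2) triples; summing gives 10 + 15 + 3 + 10 + 6 + 6 + 0 + 1 + 15 = 66 transitive triples.
Total triples C(9,3) = 84, so cyclic triples = 84 − 66 = 18.

18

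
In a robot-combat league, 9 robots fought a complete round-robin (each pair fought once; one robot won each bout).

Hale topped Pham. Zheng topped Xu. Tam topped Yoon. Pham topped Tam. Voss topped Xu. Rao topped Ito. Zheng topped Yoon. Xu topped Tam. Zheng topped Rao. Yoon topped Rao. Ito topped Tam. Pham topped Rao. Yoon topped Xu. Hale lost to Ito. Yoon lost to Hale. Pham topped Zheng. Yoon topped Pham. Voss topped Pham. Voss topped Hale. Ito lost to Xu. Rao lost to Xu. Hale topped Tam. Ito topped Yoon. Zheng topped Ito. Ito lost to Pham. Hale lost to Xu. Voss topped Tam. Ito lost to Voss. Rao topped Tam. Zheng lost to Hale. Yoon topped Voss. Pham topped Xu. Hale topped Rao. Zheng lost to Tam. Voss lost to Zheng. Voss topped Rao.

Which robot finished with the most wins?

Voss

Win totals: Tam 2, Xu 4, Zheng 5, Rao 2, Pham 5, Hale 5, Voss 6, Ito 3, Yoon 4.
Voss leads with 6 wins (next highest: 5).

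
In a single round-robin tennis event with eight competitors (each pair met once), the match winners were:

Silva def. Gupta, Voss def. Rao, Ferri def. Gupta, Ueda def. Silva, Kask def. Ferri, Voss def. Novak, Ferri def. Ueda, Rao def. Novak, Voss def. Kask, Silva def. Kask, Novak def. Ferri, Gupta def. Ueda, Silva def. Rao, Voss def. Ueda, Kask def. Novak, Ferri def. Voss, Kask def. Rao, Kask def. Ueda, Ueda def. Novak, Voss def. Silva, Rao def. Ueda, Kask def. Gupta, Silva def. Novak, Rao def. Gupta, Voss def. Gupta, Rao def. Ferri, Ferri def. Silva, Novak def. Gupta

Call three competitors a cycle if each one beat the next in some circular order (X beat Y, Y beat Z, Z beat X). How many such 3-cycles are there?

11

Win totals: Novak 2, Kask 5, Ueda 2, Rao 4, Ferri 4, Silva 4, Voss 6, Gupta 1.
A competitor with w wins dominates both others in C(w,2) triples; summing gives 1 + 10 + 1 + 6 + 6 + 6 + 15 + 0 = 45 transitive triples.
Total triples C(8,3) = 56, so cyclic triples = 56 − 45 = 11.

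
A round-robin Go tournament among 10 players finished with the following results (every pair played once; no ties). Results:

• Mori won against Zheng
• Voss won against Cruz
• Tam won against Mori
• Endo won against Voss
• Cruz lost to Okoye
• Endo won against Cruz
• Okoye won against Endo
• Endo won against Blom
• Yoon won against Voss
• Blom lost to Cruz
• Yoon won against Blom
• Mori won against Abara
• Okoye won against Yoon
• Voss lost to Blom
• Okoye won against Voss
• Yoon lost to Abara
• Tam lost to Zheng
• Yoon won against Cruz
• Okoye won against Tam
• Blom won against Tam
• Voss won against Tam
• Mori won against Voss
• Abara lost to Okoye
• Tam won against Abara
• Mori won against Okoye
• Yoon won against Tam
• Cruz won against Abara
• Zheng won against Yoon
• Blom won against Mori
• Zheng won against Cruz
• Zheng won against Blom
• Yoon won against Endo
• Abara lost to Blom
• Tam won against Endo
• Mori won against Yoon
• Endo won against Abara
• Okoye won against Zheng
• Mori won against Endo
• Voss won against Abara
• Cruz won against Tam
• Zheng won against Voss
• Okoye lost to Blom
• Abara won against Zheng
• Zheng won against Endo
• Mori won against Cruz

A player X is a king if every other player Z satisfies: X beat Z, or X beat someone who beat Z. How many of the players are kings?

Cruz reaches everyone (king).
Mori reaches everyone (king).
Endo reaches everyone (king).
Tam reaches everyone (king).
Blom reaches everyone (king).
Zheng reaches everyone (king).
Yoon cannot reach Zheng in two steps.
Okoye reaches everyone (king).
Abara cannot reach Mori, Okoye in two steps.
Voss cannot reach Okoye in two steps.
Kings: Cruz, Mori, Endo, Tam, Blom, Zheng, Okoye — 7.

7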